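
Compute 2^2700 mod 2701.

2^1 ≡ 2 (mod 2701)
2^2 ≡ 2^2 = 4 ≡ 4 (mod 2701)
2^4 ≡ 4^2 = 16 ≡ 16 (mod 2701)
2^8 ≡ 16^2 = 256 ≡ 256 (mod 2701)
2^16 ≡ 256^2 = 65536 ≡ 712 (mod 2701)
2^32 ≡ 712^2 = 506944 ≡ 1857 (mod 2701)
2^64 ≡ 1857^2 = 3448449 ≡ 1973 (mod 2701)
2^128 ≡ 1973^2 = 3892729 ≡ 588 (mod 2701)
2^256 ≡ 588^2 = 345744 ≡ 16 (mod 2701)
2^512 ≡ 16^2 = 256 ≡ 256 (mod 2701)
2^1024 ≡ 256^2 = 65536 ≡ 712 (mod 2701)
2^2048 ≡ 712^2 = 506944 ≡ 1857 (mod 2701)
2700 = 2048 + 512 + 128 + 8 + 4 in binary powers of 2.
So 2^2700 ≡ 1857 · 256 · 588 · 256 · 16 ≡ 1 (mod 2701).
Since the result is 1, base 2 gives no evidence that 2701 is composite.

1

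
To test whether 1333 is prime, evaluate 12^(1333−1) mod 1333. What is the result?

4

12^1 ≡ 12 (mod 1333)
12^2 ≡ 12^2 = 144 ≡ 144 (mod 1333)
12^4 ≡ 144^2 = 20736 ≡ 741 (mod 1333)
12^8 ≡ 741^2 = 549081 ≡ 1218 (mod 1333)
12^16 ≡ 1218^2 = 1483524 ≡ 1228 (mod 1333)
12^32 ≡ 1228^2 = 1507984 ≡ 361 (mod 1333)
12^64 ≡ 361^2 = 130321 ≡ 1020 (mod 1333)
12^128 ≡ 1020^2 = 1040400 ≡ 660 (mod 1333)
12^256 ≡ 660^2 = 435600 ≡ 1042 (mod 1333)
12^512 ≡ 1042^2 = 1085764 ≡ 702 (mod 1333)
12^1024 ≡ 702^2 = 492804 ≡ 927 (mod 1333)
1332 = 1024 + 256 + 32 + 16 + 4 in binary powers of 2.
So 12^1332 ≡ 927 · 1042 · 361 · 1228 · 741 ≡ 4 (mod 1333).
Since 4 ≠ 1, base 12 is a Fermat witness: 1333 is composite.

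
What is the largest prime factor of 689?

53

689 = 13 · 53
53 is prime.
So 689 = 13 · 53; the largest prime factor is 53.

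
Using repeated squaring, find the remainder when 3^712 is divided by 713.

696

3^1 ≡ 3 (mod 713)
3^2 ≡ 3^2 = 9 ≡ 9 (mod 713)
3^4 ≡ 9^2 = 81 ≡ 81 (mod 713)
3^8 ≡ 81^2 = 6561 ≡ 144 (mod 713)
3^16 ≡ 144^2 = 20736 ≡ 59 (mod 713)
3^32 ≡ 59^2 = 3481 ≡ 629 (mod 713)
3^64 ≡ 629^2 = 395641 ≡ 639 (mod 713)
3^128 ≡ 639^2 = 408321 ≡ 485 (mod 713)
3^256 ≡ 485^2 = 235225 ≡ 648 (mod 713)
3^512 ≡ 648^2 = 419904 ≡ 660 (mod 713)
712 = 512 + 128 + 64 + 8 in binary powers of 2.
So 3^712 ≡ 660 · 485 · 639 · 144 ≡ 696 (mod 713).
Since 696 ≠ 1, base 3 is a Fermat witness: 713 is composite.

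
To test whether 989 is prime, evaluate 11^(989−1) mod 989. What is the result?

441

11^1 ≡ 11 (mod 989)
11^2 ≡ 11^2 = 121 ≡ 121 (mod 989)
11^4 ≡ 121^2 = 14641 ≡ 795 (mod 989)
11^8 ≡ 795^2 = 632025 ≡ 54 (mod 989)
11^16 ≡ 54^2 = 2916 ≡ 938 (mod 989)
11^32 ≡ 938^2 = 879844 ≡ 623 (mod 989)
11^64 ≡ 623^2 = 388129 ≡ 441 (mod 989)
11^128 ≡ 441^2 = 194481 ≡ 637 (mod 989)
11^256 ≡ 637^2 = 405769 ≡ 279 (mod 989)
11^512 ≡ 279^2 = 77841 ≡ 699 (mod 989)
988 = 512 + 256 + 128 + 64 + 16 + 8 + 4 in binary powers of 2.
So 11^988 ≡ 699 · 279 · 637 · 441 · 938 · 54 · 795 ≡ 441 (mod 989).
Since 441 ≠ 1, base 11 is a Fermat witness: 989 is composite.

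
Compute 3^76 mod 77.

3^1 ≡ 3 (mod 77)
3^2 ≡ 3^2 = 9 ≡ 9 (mod 77)
3^4 ≡ 9^2 = 81 ≡ 4 (mod 77)
3^8 ≡ 4^2 = 16 ≡ 16 (mod 77)
3^16 ≡ 16^2 = 256 ≡ 25 (mod 77)
3^32 ≡ 25^2 = 625 ≡ 9 (mod 77)
3^64 ≡ 9^2 = 81 ≡ 4 (mod 77)
76 = 64 + 8 + 4 in binary powers of 2.
So 3^76 ≡ 4 · 16 · 4 ≡ 25 (mod 77).
Since 25 ≠ 1, base 3 is a Fermat witness: 77 is composite.

25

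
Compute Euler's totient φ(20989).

Factor: 20989 = 139 · 151.
φ(20989) = (139−1) · (151−1) = 138 · 150 = 20700.

20700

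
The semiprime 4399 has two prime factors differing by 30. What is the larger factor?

Since p = q + 30, we have 4399 = q(q + 30), so q² + 30q − 4399 = 0.
Discriminant: 30² + 4·4399 = 900 + 17596 = 18496; √18496 = 136.
q = (−30 + 136)/2 = 53, and p = q + 30 = 83.
Check: 53 · 83 = 4399.

83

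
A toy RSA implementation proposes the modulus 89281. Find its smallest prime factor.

19

89281 is odd.
Digit sum 28, not divisible by 3.
Ends in 1: not divisible by 5.
7: 89281 = 7·12754 + 3
11: 89281 = 11·8116 + 5
13: 89281 = 13·6867 + 10
17: 89281 = 17·5251 + 14
19: 89281 = 19·4699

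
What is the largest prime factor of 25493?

25493 = 13 · 1961
1961 = 37 · 53
53 is prime.
So 25493 = 13 · 37 · 53; the largest prime factor is 53.

53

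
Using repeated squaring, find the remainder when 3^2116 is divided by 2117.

3^1 ≡ 3 (mod 2117)
3^2 ≡ 3^2 = 9 ≡ 9 (mod 2117)
3^4 ≡ 9^2 = 81 ≡ 81 (mod 2117)
3^8 ≡ 81^2 = 6561 ≡ 210 (mod 2117)
3^16 ≡ 210^2 = 44100 ≡ 1760 (mod 2117)
3^32 ≡ 1760^2 = 3097600 ≡ 429 (mod 2117)
3^64 ≡ 429^2 = 184041 ≡ 1979 (mod 2117)
3^128 ≡ 1979^2 = 3916441 ≡ 2108 (mod 2117)
3^256 ≡ 2108^2 = 4443664 ≡ 81 (mod 2117)
3^512 ≡ 81^2 = 6561 ≡ 210 (mod 2117)
3^1024 ≡ 210^2 = 44100 ≡ 1760 (mod 2117)
3^2048 ≡ 1760^2 = 3097600 ≡ 429 (mod 2117)
2116 = 2048 + 64 + 4 in binary powers of 2.
So 3^2116 ≡ 429 · 1979 · 81 ≡ 1760 (mod 2117).
Since 1760 ≠ 1, base 3 is a Fermat witness: 2117 is composite.

1760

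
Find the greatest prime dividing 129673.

89

129673 = 31 · 4183
4183 = 47 · 89
89 is prime.
So 129673 = 31 · 47 · 89; the largest prime factor is 89.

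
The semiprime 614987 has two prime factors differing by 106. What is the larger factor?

839

Since p = q + 106, we have 614987 = q(q + 106), so q² + 106q − 614987 = 0.
Discriminant: 106² + 4·614987 = 11236 + 2459948 = 2471184; √2471184 = 1572.
q = (−106 + 1572)/2 = 733, and p = q + 106 = 839.
Check: 733 · 839 = 614987.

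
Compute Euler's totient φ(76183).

Factor: 76183 = 29 · 37 · 71.
φ(76183) = (29−1) · (37−1) · (71−1) = 28 · 36 · 70 = 70560.

70560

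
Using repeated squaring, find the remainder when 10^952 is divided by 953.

10^1 ≡ 10 (mod 953)
10^2 ≡ 10^2 = 100 ≡ 100 (mod 953)
10^4 ≡ 100^2 = 10000 ≡ 470 (mod 953)
10^8 ≡ 470^2 = 220900 ≡ 757 (mod 953)
10^16 ≡ 757^2 = 573049 ≡ 296 (mod 953)
10^32 ≡ 296^2 = 87616 ≡ 893 (mod 953)
10^64 ≡ 893^2 = 797449 ≡ 741 (mod 953)
10^128 ≡ 741^2 = 549081 ≡ 153 (mod 953)
10^256 ≡ 153^2 = 23409 ≡ 537 (mod 953)
10^512 ≡ 537^2 = 288369 ≡ 563 (mod 953)
952 = 512 + 256 + 128 + 32 + 16 + 8 in binary powers of 2.
So 10^952 ≡ 563 · 537 · 153 · 893 · 296 · 757 ≡ 1 (mod 953).
Since the result is 1, base 10 gives no evidence that 953 is composite.

1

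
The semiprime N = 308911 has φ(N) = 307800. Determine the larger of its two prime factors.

φ(n) = (p−1)(q−1) = n − (p+q) + 1, so p + q = 308911 − 307800 + 1 = 1112.
p and q are the roots of t² − 1112t + 308911 = 0.
Discriminant: 1112² − 4·308911 = 1236544 − 1235644 = 900; √900 = 30.
q = (1112 − 30)/2 = 541, p = (1112 + 30)/2 = 571.
Check: 541 · 571 = 308911.

571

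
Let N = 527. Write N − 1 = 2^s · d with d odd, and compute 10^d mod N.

107

527 − 1 = 526 = 2^1 · 263, so d = 263.
10^1 ≡ 10 (mod 527)
10^2 ≡ 10^2 = 100 ≡ 100 (mod 527)
10^4 ≡ 100^2 = 10000 ≡ 514 (mod 527)
10^8 ≡ 514^2 = 264196 ≡ 169 (mod 527)
10^16 ≡ 169^2 = 28561 ≡ 103 (mod 527)
10^32 ≡ 103^2 = 10609 ≡ 69 (mod 527)
10^64 ≡ 69^2 = 4761 ≡ 18 (mod 527)
10^128 ≡ 18^2 = 324 ≡ 324 (mod 527)
10^256 ≡ 324^2 = 104976 ≡ 103 (mod 527)
263 = 256 + 4 + 2 + 1 in binary powers of 2.
So 10^263 ≡ 103 · 514 · 100 · 10 ≡ 107 (mod 527).
Squaring chain: 107; never reaches −1, so base 10 is a Miller–Rabin witness that 527 is composite.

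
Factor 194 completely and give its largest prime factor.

97

194 = 2 · 97
97 is prime.
So 194 = 2 · 97; the largest prime factor is 97.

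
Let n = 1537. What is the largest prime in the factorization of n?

53

1537 = 29 · 53
53 is prime.
So 1537 = 29 · 53; the largest prime factor is 53.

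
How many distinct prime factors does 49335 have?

49335 = 3 · 16445
16445 = 5 · 3289
3289 = 11 · 299
299 = 13 · 23
49335 = 3 · 5 · 11 · 13 · 23, which has 5 distinct prime factors.

5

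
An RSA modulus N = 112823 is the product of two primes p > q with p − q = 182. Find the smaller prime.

257

Since p = q + 182, we have 112823 = q(q + 182), so q² + 182q − 112823 = 0.
Discriminant: 182² + 4·112823 = 33124 + 451292 = 484416; √484416 = 696.
q = (−182 + 696)/2 = 257, and p = q + 182 = 439.
Check: 257 · 439 = 112823.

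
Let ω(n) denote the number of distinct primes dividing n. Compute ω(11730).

5

11730 = 2 · 5865
5865 = 3 · 1955
1955 = 5 · 391
391 = 17 · 23
11730 = 2 · 3 · 5 · 17 · 23, which has 5 distinct prime factors.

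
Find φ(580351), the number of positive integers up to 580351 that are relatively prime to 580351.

552960

Factor: 580351 = 31 · 97 · 193.
φ(580351) = (31−1) · (97−1) · (193−1) = 30 · 96 · 192 = 552960.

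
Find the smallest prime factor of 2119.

2119 is odd.
Digit sum 13, not divisible by 3.
Ends in 9: not divisible by 5.
7: 2119 = 7·302 + 5
11: 2119 = 11·192 + 7
13: 2119 = 13·163

13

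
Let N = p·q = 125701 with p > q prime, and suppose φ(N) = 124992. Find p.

φ(n) = (p−1)(q−1) = n − (p+q) + 1, so p + q = 125701 − 124992 + 1 = 710.
p and q are the roots of t² − 710t + 125701 = 0.
Discriminant: 710² − 4·125701 = 504100 − 502804 = 1296; √1296 = 36.
q = (710 − 36)/2 = 337, p = (710 + 36)/2 = 373.
Check: 337 · 373 = 125701.

373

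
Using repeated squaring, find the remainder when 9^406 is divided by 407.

9

9^1 ≡ 9 (mod 407)
9^2 ≡ 9^2 = 81 ≡ 81 (mod 407)
9^4 ≡ 81^2 = 6561 ≡ 49 (mod 407)
9^8 ≡ 49^2 = 2401 ≡ 366 (mod 407)
9^16 ≡ 366^2 = 133956 ≡ 53 (mod 407)
9^32 ≡ 53^2 = 2809 ≡ 367 (mod 407)
9^64 ≡ 367^2 = 134689 ≡ 379 (mod 407)
9^128 ≡ 379^2 = 143641 ≡ 377 (mod 407)
9^256 ≡ 377^2 = 142129 ≡ 86 (mod 407)
406 = 256 + 128 + 16 + 4 + 2 in binary powers of 2.
So 9^406 ≡ 86 · 377 · 53 · 49 · 81 ≡ 9 (mod 407).
Since 9 ≠ 1, base 9 is a Fermat witness: 407 is composite.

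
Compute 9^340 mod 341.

9^1 ≡ 9 (mod 341)
9^2 ≡ 9^2 = 81 ≡ 81 (mod 341)
9^4 ≡ 81^2 = 6561 ≡ 82 (mod 341)
9^8 ≡ 82^2 = 6724 ≡ 245 (mod 341)
9^16 ≡ 245^2 = 60025 ≡ 9 (mod 341)
9^32 ≡ 9^2 = 81 ≡ 81 (mod 341)
9^64 ≡ 81^2 = 6561 ≡ 82 (mod 341)
9^128 ≡ 82^2 = 6724 ≡ 245 (mod 341)
9^256 ≡ 245^2 = 60025 ≡ 9 (mod 341)
340 = 256 + 64 + 16 + 4 in binary powers of 2.
So 9^340 ≡ 9 · 82 · 9 · 82 ≡ 67 (mod 341).
Since 67 ≠ 1, base 9 is a Fermat witness: 341 is composite.

67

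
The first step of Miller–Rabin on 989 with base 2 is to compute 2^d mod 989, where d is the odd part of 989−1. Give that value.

989 − 1 = 988 = 2^2 · 247, so d = 247.
2^1 ≡ 2 (mod 989)
2^2 ≡ 2^2 = 4 ≡ 4 (mod 989)
2^4 ≡ 4^2 = 16 ≡ 16 (mod 989)
2^8 ≡ 16^2 = 256 ≡ 256 (mod 989)
2^16 ≡ 256^2 = 65536 ≡ 262 (mod 989)
2^32 ≡ 262^2 = 68644 ≡ 403 (mod 989)
2^64 ≡ 403^2 = 162409 ≡ 213 (mod 989)
2^128 ≡ 213^2 = 45369 ≡ 864 (mod 989)
247 = 128 + 64 + 32 + 16 + 4 + 2 + 1 in binary powers of 2.
So 2^247 ≡ 864 · 213 · 403 · 262 · 16 · 4 · 2 ≡ 469 (mod 989).
Squaring chain: 469 → 403; never reaches −1, so base 2 is a Miller–Rabin witness that 989 is composite.

469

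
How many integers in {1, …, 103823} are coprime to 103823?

101614

Factor: 103823 = 47^3.
φ(103823) = 47^2·(47−1) = 101614.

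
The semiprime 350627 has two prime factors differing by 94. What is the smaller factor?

547

Since p = q + 94, we have 350627 = q(q + 94), so q² + 94q − 350627 = 0.
Discriminant: 94² + 4·350627 = 8836 + 1402508 = 1411344; √1411344 = 1188.
q = (−94 + 1188)/2 = 547, and p = q + 94 = 641.
Check: 547 · 641 = 350627.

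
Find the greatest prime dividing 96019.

43

96019 = 7 · 13717
13717 = 11 · 1247
1247 = 29 · 43
43 is prime.
So 96019 = 7 · 11 · 29 · 43; the largest prime factor is 43.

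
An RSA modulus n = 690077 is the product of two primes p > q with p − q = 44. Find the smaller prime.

Since p = q + 44, we have 690077 = q(q + 44), so q² + 44q − 690077 = 0.
Discriminant: 44² + 4·690077 = 1936 + 2760308 = 2762244; √2762244 = 1662.
q = (−44 + 1662)/2 = 809, and p = q + 44 = 853.
Check: 809 · 853 = 690077.

809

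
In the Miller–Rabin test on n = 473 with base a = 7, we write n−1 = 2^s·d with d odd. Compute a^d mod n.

338

473 − 1 = 472 = 2^3 · 59, so d = 59.
7^1 ≡ 7 (mod 473)
7^2 ≡ 7^2 = 49 ≡ 49 (mod 473)
7^4 ≡ 49^2 = 2401 ≡ 36 (mod 473)
7^8 ≡ 36^2 = 1296 ≡ 350 (mod 473)
7^16 ≡ 350^2 = 122500 ≡ 466 (mod 473)
7^32 ≡ 466^2 = 217156 ≡ 49 (mod 473)
59 = 32 + 16 + 8 + 2 + 1 in binary powers of 2.
So 7^59 ≡ 49 · 466 · 350 · 49 · 7 ≡ 338 (mod 473).
Squaring chain: 338 → 251 → 92; never reaches −1, so base 7 is a Miller–Rabin witness that 473 is composite.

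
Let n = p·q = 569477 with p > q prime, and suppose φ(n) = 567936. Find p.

φ(n) = (p−1)(q−1) = n − (p+q) + 1, so p + q = 569477 − 567936 + 1 = 1542.
p and q are the roots of t² − 1542t + 569477 = 0.
Discriminant: 1542² − 4·569477 = 2377764 − 2277908 = 99856; √99856 = 316.
q = (1542 − 316)/2 = 613, p = (1542 + 316)/2 = 929.
Check: 613 · 929 = 569477.

929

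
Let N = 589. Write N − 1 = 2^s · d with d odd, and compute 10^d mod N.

589 − 1 = 588 = 2^2 · 147, so d = 147.
10^1 ≡ 10 (mod 589)
10^2 ≡ 10^2 = 100 ≡ 100 (mod 589)
10^4 ≡ 100^2 = 10000 ≡ 576 (mod 589)
10^8 ≡ 576^2 = 331776 ≡ 169 (mod 589)
10^16 ≡ 169^2 = 28561 ≡ 289 (mod 589)
10^32 ≡ 289^2 = 83521 ≡ 472 (mod 589)
10^64 ≡ 472^2 = 222784 ≡ 142 (mod 589)
10^128 ≡ 142^2 = 20164 ≡ 138 (mod 589)
147 = 128 + 16 + 2 + 1 in binary powers of 2.
So 10^147 ≡ 138 · 289 · 100 · 10 ≡ 221 (mod 589).
Squaring chain: 221 → 543; never reaches −1, so base 10 is a Miller–Rabin witness that 589 is composite.

221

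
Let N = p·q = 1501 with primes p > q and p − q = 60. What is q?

Since p = q + 60, we have 1501 = q(q + 60), so q² + 60q − 1501 = 0.
Discriminant: 60² + 4·1501 = 3600 + 6004 = 9604; √9604 = 98.
q = (−60 + 98)/2 = 19, and p = q + 60 = 79.
Check: 19 · 79 = 1501.

19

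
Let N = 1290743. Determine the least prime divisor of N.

1290743 is odd.
Digit sum 26, not divisible by 3.
Ends in 3: not divisible by 5.
7: 1290743 = 7·184391 + 6
11: 1290743 = 11·117340 + 3
13: 1290743 = 13·99287 + 12
17: 1290743 = 17·75926 + 1
19: 1290743 = 19·67933 + 16
23: 1290743 = 23·56119 + 6
29: 1290743 = 29·44508 + 11
31: 1290743 = 31·41636 + 27
37: 1290743 = 37·34884 + 35
41: 1290743 = 41·31481 + 22
43: 1290743 = 43·30017 + 12
47: 1290743 = 47·27462 + 29
53: 1290743 = 53·24353 + 34
59: 1290743 = 59·21877

59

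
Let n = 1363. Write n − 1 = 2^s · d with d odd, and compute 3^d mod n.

1363 − 1 = 1362 = 2^1 · 681, so d = 681.
3^1 ≡ 3 (mod 1363)
3^2 ≡ 3^2 = 9 ≡ 9 (mod 1363)
3^4 ≡ 9^2 = 81 ≡ 81 (mod 1363)
3^8 ≡ 81^2 = 6561 ≡ 1109 (mod 1363)
3^16 ≡ 1109^2 = 1229881 ≡ 455 (mod 1363)
3^32 ≡ 455^2 = 207025 ≡ 1212 (mod 1363)
3^64 ≡ 1212^2 = 1468944 ≡ 993 (mod 1363)
3^128 ≡ 993^2 = 986049 ≡ 600 (mod 1363)
3^256 ≡ 600^2 = 360000 ≡ 168 (mod 1363)
3^512 ≡ 168^2 = 28224 ≡ 964 (mod 1363)
681 = 512 + 128 + 32 + 8 + 1 in binary powers of 2.
So 3^681 ≡ 964 · 600 · 1212 · 1109 · 3 ≡ 108 (mod 1363).
Squaring chain: 108; never reaches −1, so base 3 is a Miller–Rabin witness that 1363 is composite.

108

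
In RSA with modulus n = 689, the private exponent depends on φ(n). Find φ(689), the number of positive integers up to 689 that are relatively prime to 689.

624

Factor: 689 = 13 · 53.
φ(689) = (13−1) · (53−1) = 12 · 52 = 624.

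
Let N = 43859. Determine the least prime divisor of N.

43859 is odd.
Digit sum 29, not divisible by 3.
Ends in 9: not divisible by 5.
7: 43859 = 7·6265 + 4
11: 43859 = 11·3987 + 2
13: 43859 = 13·3373 + 10
17: 43859 = 17·2579 + 16
19: 43859 = 19·2308 + 7
23: 43859 = 23·1906 + 21
29: 43859 = 29·1512 + 11
31: 43859 = 31·1414 + 25
37: 43859 = 37·1185 + 14
41: 43859 = 41·1069 + 30
43: 43859 = 43·1019 + 42
47: 43859 = 47·933 + 8
53: 43859 = 53·827 + 28
59: 43859 = 59·743 + 22
61: 43859 = 61·719

61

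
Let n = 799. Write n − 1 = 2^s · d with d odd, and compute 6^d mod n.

799 − 1 = 798 = 2^1 · 399, so d = 399.
6^1 ≡ 6 (mod 799)
6^2 ≡ 6^2 = 36 ≡ 36 (mod 799)
6^4 ≡ 36^2 = 1296 ≡ 497 (mod 799)
6^8 ≡ 497^2 = 247009 ≡ 118 (mod 799)
6^16 ≡ 118^2 = 13924 ≡ 341 (mod 799)
6^32 ≡ 341^2 = 116281 ≡ 426 (mod 799)
6^64 ≡ 426^2 = 181476 ≡ 103 (mod 799)
6^128 ≡ 103^2 = 10609 ≡ 222 (mod 799)
6^256 ≡ 222^2 = 49284 ≡ 545 (mod 799)
399 = 256 + 128 + 8 + 4 + 2 + 1 in binary powers of 2.
So 6^399 ≡ 545 · 222 · 118 · 497 · 36 · 6 ≡ 71 (mod 799).
Squaring chain: 71; never reaches −1, so base 6 is a Miller–Rabin witness that 799 is composite.

71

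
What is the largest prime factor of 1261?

97

1261 = 13 · 97
97 is prime.
So 1261 = 13 · 97; the largest prime factor is 97.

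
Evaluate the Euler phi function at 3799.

3640

Factor: 3799 = 29 · 131.
φ(3799) = (29−1) · (131−1) = 28 · 130 = 3640.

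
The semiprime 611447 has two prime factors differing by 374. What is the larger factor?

991

Since p = q + 374, we have 611447 = q(q + 374), so q² + 374q − 611447 = 0.
Discriminant: 374² + 4·611447 = 139876 + 2445788 = 2585664; √2585664 = 1608.
q = (−374 + 1608)/2 = 617, and p = q + 374 = 991.
Check: 617 · 991 = 611447.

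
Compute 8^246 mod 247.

77

8^1 ≡ 8 (mod 247)
8^2 ≡ 8^2 = 64 ≡ 64 (mod 247)
8^4 ≡ 64^2 = 4096 ≡ 144 (mod 247)
8^8 ≡ 144^2 = 20736 ≡ 235 (mod 247)
8^16 ≡ 235^2 = 55225 ≡ 144 (mod 247)
8^32 ≡ 144^2 = 20736 ≡ 235 (mod 247)
8^64 ≡ 235^2 = 55225 ≡ 144 (mod 247)
8^128 ≡ 144^2 = 20736 ≡ 235 (mod 247)
246 = 128 + 64 + 32 + 16 + 4 + 2 in binary powers of 2.
So 8^246 ≡ 235 · 144 · 235 · 144 · 144 · 64 ≡ 77 (mod 247).
Since 77 ≠ 1, base 8 is a Fermat witness: 247 is composite.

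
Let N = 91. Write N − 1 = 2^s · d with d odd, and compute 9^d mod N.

1

91 − 1 = 90 = 2^1 · 45, so d = 45.
9^1 ≡ 9 (mod 91)
9^2 ≡ 9^2 = 81 ≡ 81 (mod 91)
9^4 ≡ 81^2 = 6561 ≡ 9 (mod 91)
9^8 ≡ 9^2 = 81 ≡ 81 (mod 91)
9^16 ≡ 81^2 = 6561 ≡ 9 (mod 91)
9^32 ≡ 9^2 = 81 ≡ 81 (mod 91)
45 = 32 + 8 + 4 + 1 in binary powers of 2.
So 9^45 ≡ 81 · 81 · 9 · 9 ≡ 1 (mod 91).
Since 9^d ≡ 1 (mod 91), base 9 does not prove 91 composite.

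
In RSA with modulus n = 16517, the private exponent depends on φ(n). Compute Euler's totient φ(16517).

16236

Factor: 16517 = 83 · 199.
φ(16517) = (83−1) · (199−1) = 82 · 198 = 16236.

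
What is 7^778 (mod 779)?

7^1 ≡ 7 (mod 779)
7^2 ≡ 7^2 = 49 ≡ 49 (mod 779)
7^4 ≡ 49^2 = 2401 ≡ 64 (mod 779)
7^8 ≡ 64^2 = 4096 ≡ 201 (mod 779)
7^16 ≡ 201^2 = 40401 ≡ 672 (mod 779)
7^32 ≡ 672^2 = 451584 ≡ 543 (mod 779)
7^64 ≡ 543^2 = 294849 ≡ 387 (mod 779)
7^128 ≡ 387^2 = 149769 ≡ 201 (mod 779)
7^256 ≡ 201^2 = 40401 ≡ 672 (mod 779)
7^512 ≡ 672^2 = 451584 ≡ 543 (mod 779)
778 = 512 + 256 + 8 + 2 in binary powers of 2.
So 7^778 ≡ 543 · 672 · 201 · 49 ≡ 292 (mod 779).
Since 292 ≠ 1, base 7 is a Fermat witness: 779 is composite.

292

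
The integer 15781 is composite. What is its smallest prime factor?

43

15781 is odd.
Digit sum 22, not divisible by 3.
Ends in 1: not divisible by 5.
7: 15781 = 7·2254 + 3
11: 15781 = 11·1434 + 7
13: 15781 = 13·1213 + 12
17: 15781 = 17·928 + 5
19: 15781 = 19·830 + 11
23: 15781 = 23·686 + 3
29: 15781 = 29·544 + 5
31: 15781 = 31·509 + 2
37: 15781 = 37·426 + 19
41: 15781 = 41·384 + 37
43: 15781 = 43·367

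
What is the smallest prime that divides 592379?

31

592379 is odd.
Digit sum 35, not divisible by 3.
Ends in 9: not divisible by 5.
7: 592379 = 7·84625 + 4
11: 592379 = 11·53852 + 7
13: 592379 = 13·45567 + 8
17: 592379 = 17·34845 + 14
19: 592379 = 19·31177 + 16
23: 592379 = 23·25755 + 14
29: 592379 = 29·20426 + 25
31: 592379 = 31·19109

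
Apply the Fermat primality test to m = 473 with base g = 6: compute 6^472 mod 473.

6^1 ≡ 6 (mod 473)
6^2 ≡ 6^2 = 36 ≡ 36 (mod 473)
6^4 ≡ 36^2 = 1296 ≡ 350 (mod 473)
6^8 ≡ 350^2 = 122500 ≡ 466 (mod 473)
6^16 ≡ 466^2 = 217156 ≡ 49 (mod 473)
6^32 ≡ 49^2 = 2401 ≡ 36 (mod 473)
6^64 ≡ 36^2 = 1296 ≡ 350 (mod 473)
6^128 ≡ 350^2 = 122500 ≡ 466 (mod 473)
6^256 ≡ 466^2 = 217156 ≡ 49 (mod 473)
472 = 256 + 128 + 64 + 16 + 8 in binary powers of 2.
So 6^472 ≡ 49 · 466 · 350 · 49 · 466 ≡ 135 (mod 473).
Since 135 ≠ 1, base 6 is a Fermat witness: 473 is composite.

135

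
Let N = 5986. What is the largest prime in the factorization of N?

5986 = 2 · 2993
2993 = 41 · 73
73 is prime.
So 5986 = 2 · 41 · 73; the largest prime factor is 73.

73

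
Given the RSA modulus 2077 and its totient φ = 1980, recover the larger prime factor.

67

φ(n) = (p−1)(q−1) = n − (p+q) + 1, so p + q = 2077 − 1980 + 1 = 98.
p and q are the roots of t² − 98t + 2077 = 0.
Discriminant: 98² − 4·2077 = 9604 − 8308 = 1296; √1296 = 36.
q = (98 − 36)/2 = 31, p = (98 + 36)/2 = 67.
Check: 31 · 67 = 2077.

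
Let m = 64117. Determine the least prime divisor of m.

64117 is odd.
Digit sum 19, not divisible by 3.
Ends in 7: not divisible by 5.
7: 64117 = 7·9159 + 4
11: 64117 = 11·5828 + 9
13: 64117 = 13·4932 + 1
17: 64117 = 17·3771 + 10
19: 64117 = 19·3374 + 11
23: 64117 = 23·2787 + 16
29: 64117 = 29·2210 + 27
31: 64117 = 31·2068 + 9
37: 64117 = 37·1732 + 33
41: 64117 = 41·1563 + 34
43: 64117 = 43·1491 + 4
47: 64117 = 47·1364 + 9
53: 64117 = 53·1209 + 40
59: 64117 = 59·1086 + 43
61: 64117 = 61·1051 + 6
67: 64117 = 67·956 + 65
71: 64117 = 71·903 + 4
73: 64117 = 73·878 + 23
79: 64117 = 79·811 + 48
83: 64117 = 83·772 + 41
89: 64117 = 89·720 + 37
97: 64117 = 97·661

97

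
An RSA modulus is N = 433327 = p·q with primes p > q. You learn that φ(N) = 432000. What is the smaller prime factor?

577

φ(n) = (p−1)(q−1) = n − (p+q) + 1, so p + q = 433327 − 432000 + 1 = 1328.
p and q are the roots of t² − 1328t + 433327 = 0.
Discriminant: 1328² − 4·433327 = 1763584 − 1733308 = 30276; √30276 = 174.
q = (1328 − 174)/2 = 577, p = (1328 + 174)/2 = 751.
Check: 577 · 751 = 433327.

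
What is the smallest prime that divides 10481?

10481 is odd.
Digit sum 14, not divisible by 3.
Ends in 1: not divisible by 5.
7: 10481 = 7·1497 + 2
11: 10481 = 11·952 + 9
13: 10481 = 13·806 + 3
17: 10481 = 17·616 + 9
19: 10481 = 19·551 + 12
23: 10481 = 23·455 + 16
29: 10481 = 29·361 + 12
31: 10481 = 31·338 + 3
37: 10481 = 37·283 + 10
41: 10481 = 41·255 + 26
43: 10481 = 43·243 + 32
47: 10481 = 47·223

47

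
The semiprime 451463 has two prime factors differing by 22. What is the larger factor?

683

Since p = q + 22, we have 451463 = q(q + 22), so q² + 22q − 451463 = 0.
Discriminant: 22² + 4·451463 = 484 + 1805852 = 1806336; √1806336 = 1344.
q = (−22 + 1344)/2 = 661, and p = q + 22 = 683.
Check: 661 · 683 = 451463.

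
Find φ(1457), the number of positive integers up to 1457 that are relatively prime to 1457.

1380

Factor: 1457 = 31 · 47.
φ(1457) = (31−1) · (47−1) = 30 · 46 = 1380.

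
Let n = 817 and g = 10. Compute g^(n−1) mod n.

391

10^1 ≡ 10 (mod 817)
10^2 ≡ 10^2 = 100 ≡ 100 (mod 817)
10^4 ≡ 100^2 = 10000 ≡ 196 (mod 817)
10^8 ≡ 196^2 = 38416 ≡ 17 (mod 817)
10^16 ≡ 17^2 = 289 ≡ 289 (mod 817)
10^32 ≡ 289^2 = 83521 ≡ 187 (mod 817)
10^64 ≡ 187^2 = 34969 ≡ 655 (mod 817)
10^128 ≡ 655^2 = 429025 ≡ 100 (mod 817)
10^256 ≡ 100^2 = 10000 ≡ 196 (mod 817)
10^512 ≡ 196^2 = 38416 ≡ 17 (mod 817)
816 = 512 + 256 + 32 + 16 in binary powers of 2.
So 10^816 ≡ 17 · 196 · 187 · 289 ≡ 391 (mod 817).
Since 391 ≠ 1, base 10 is a Fermat witness: 817 is composite.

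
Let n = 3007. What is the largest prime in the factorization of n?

97

3007 = 31 · 97
97 is prime.
So 3007 = 31 · 97; the largest prime factor is 97.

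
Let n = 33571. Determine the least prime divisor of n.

59

33571 is odd.
Digit sum 19, not divisible by 3.
Ends in 1: not divisible by 5.
7: 33571 = 7·4795 + 6
11: 33571 = 11·3051 + 10
13: 33571 = 13·2582 + 5
17: 33571 = 17·1974 + 13
19: 33571 = 19·1766 + 17
23: 33571 = 23·1459 + 14
29: 33571 = 29·1157 + 18
31: 33571 = 31·1082 + 29
37: 33571 = 37·907 + 12
41: 33571 = 41·818 + 33
43: 33571 = 43·780 + 31
47: 33571 = 47·714 + 13
53: 33571 = 53·633 + 22
59: 33571 = 59·569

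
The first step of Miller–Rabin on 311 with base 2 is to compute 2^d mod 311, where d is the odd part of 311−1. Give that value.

1

311 − 1 = 310 = 2^1 · 155, so d = 155.
2^1 ≡ 2 (mod 311)
2^2 ≡ 2^2 = 4 ≡ 4 (mod 311)
2^4 ≡ 4^2 = 16 ≡ 16 (mod 311)
2^8 ≡ 16^2 = 256 ≡ 256 (mod 311)
2^16 ≡ 256^2 = 65536 ≡ 226 (mod 311)
2^32 ≡ 226^2 = 51076 ≡ 72 (mod 311)
2^64 ≡ 72^2 = 5184 ≡ 208 (mod 311)
2^128 ≡ 208^2 = 43264 ≡ 35 (mod 311)
155 = 128 + 16 + 8 + 2 + 1 in binary powers of 2.
So 2^155 ≡ 35 · 226 · 256 · 4 · 2 ≡ 1 (mod 311).
Since 2^d ≡ 1 (mod 311), base 2 does not prove 311 composite.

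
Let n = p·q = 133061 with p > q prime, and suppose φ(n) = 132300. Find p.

491

φ(n) = (p−1)(q−1) = n − (p+q) + 1, so p + q = 133061 − 132300 + 1 = 762.
p and q are the roots of t² − 762t + 133061 = 0.
Discriminant: 762² − 4·133061 = 580644 − 532244 = 48400; √48400 = 220.
q = (762 − 220)/2 = 271, p = (762 + 220)/2 = 491.
Check: 271 · 491 = 133061.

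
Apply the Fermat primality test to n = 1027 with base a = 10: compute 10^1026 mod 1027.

482

10^1 ≡ 10 (mod 1027)
10^2 ≡ 10^2 = 100 ≡ 100 (mod 1027)
10^4 ≡ 100^2 = 10000 ≡ 757 (mod 1027)
10^8 ≡ 757^2 = 573049 ≡ 1010 (mod 1027)
10^16 ≡ 1010^2 = 1020100 ≡ 289 (mod 1027)
10^32 ≡ 289^2 = 83521 ≡ 334 (mod 1027)
10^64 ≡ 334^2 = 111556 ≡ 640 (mod 1027)
10^128 ≡ 640^2 = 409600 ≡ 854 (mod 1027)
10^256 ≡ 854^2 = 729316 ≡ 146 (mod 1027)
10^512 ≡ 146^2 = 21316 ≡ 776 (mod 1027)
10^1024 ≡ 776^2 = 602176 ≡ 354 (mod 1027)
1026 = 1024 + 2 in binary powers of 2.
So 10^1026 ≡ 354 · 100 ≡ 482 (mod 1027).
Since 482 ≠ 1, base 10 is a Fermat witness: 1027 is composite.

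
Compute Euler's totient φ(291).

Factor: 291 = 3 · 97.
φ(291) = (3−1) · (97−1) = 2 · 96 = 192.

192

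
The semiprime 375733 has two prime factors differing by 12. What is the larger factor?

619

Since p = q + 12, we have 375733 = q(q + 12), so q² + 12q − 375733 = 0.
Discriminant: 12² + 4·375733 = 144 + 1502932 = 1503076; √1503076 = 1226.
q = (−12 + 1226)/2 = 607, and p = q + 12 = 619.
Check: 607 · 619 = 375733.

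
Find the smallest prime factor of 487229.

29

487229 is odd.
Digit sum 32, not divisible by 3.
Ends in 9: not divisible by 5.
7: 487229 = 7·69604 + 1
11: 487229 = 11·44293 + 6
13: 487229 = 13·37479 + 2
17: 487229 = 17·28660 + 9
19: 487229 = 19·25643 + 12
23: 487229 = 23·21183 + 20
29: 487229 = 29·16801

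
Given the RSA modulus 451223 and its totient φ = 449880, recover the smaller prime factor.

653

φ(n) = (p−1)(q−1) = n − (p+q) + 1, so p + q = 451223 − 449880 + 1 = 1344.
p and q are the roots of t² − 1344t + 451223 = 0.
Discriminant: 1344² − 4·451223 = 1806336 − 1804892 = 1444; √1444 = 38.
q = (1344 − 38)/2 = 653, p = (1344 + 38)/2 = 691.
Check: 653 · 691 = 451223.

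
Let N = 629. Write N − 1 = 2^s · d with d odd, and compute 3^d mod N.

437

629 − 1 = 628 = 2^2 · 157, so d = 157.
3^1 ≡ 3 (mod 629)
3^2 ≡ 3^2 = 9 ≡ 9 (mod 629)
3^4 ≡ 9^2 = 81 ≡ 81 (mod 629)
3^8 ≡ 81^2 = 6561 ≡ 271 (mod 629)
3^16 ≡ 271^2 = 73441 ≡ 477 (mod 629)
3^32 ≡ 477^2 = 227529 ≡ 460 (mod 629)
3^64 ≡ 460^2 = 211600 ≡ 256 (mod 629)
3^128 ≡ 256^2 = 65536 ≡ 120 (mod 629)
157 = 128 + 16 + 8 + 4 + 1 in binary powers of 2.
So 3^157 ≡ 120 · 477 · 271 · 81 · 3 ≡ 437 (mod 629).
Squaring chain: 437 → 382; never reaches −1, so base 3 is a Miller–Rabin witness that 629 is composite.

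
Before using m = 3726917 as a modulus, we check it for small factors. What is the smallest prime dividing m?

3726917 is odd.
Digit sum 35, not divisible by 3.
Ends in 7: not divisible by 5.
7: 3726917 = 7·532416 + 5
11: 3726917 = 11·338810 + 7
13: 3726917 = 13·286685 + 12
17: 3726917 = 17·219230 + 7
19: 3726917 = 19·196153 + 10
23: 3726917 = 23·162039 + 20
29: 3726917 = 29·128514 + 11
31: 3726917 = 31·120223 + 4
37: 3726917 = 37·100727 + 18
41: 3726917 = 41·90900 + 17
43: 3726917 = 43·86672 + 21
47: 3726917 = 47·79296 + 5
53: 3726917 = 53·70319 + 10
59: 3726917 = 59·63168 + 5
61: 3726917 = 61·61097

61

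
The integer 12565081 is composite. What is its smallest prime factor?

53

12565081 is odd.
Digit sum 28, not divisible by 3.
Ends in 1: not divisible by 5.
7: 12565081 = 7·1795011 + 4
11: 12565081 = 11·1142280 + 1
13: 12565081 = 13·966544 + 9
17: 12565081 = 17·739122 + 7
19: 12565081 = 19·661320 + 1
23: 12565081 = 23·546307 + 20
29: 12565081 = 29·433278 + 19
31: 12565081 = 31·405325 + 6
37: 12565081 = 37·339596 + 29
41: 12565081 = 41·306465 + 16
43: 12565081 = 43·292211 + 8
47: 12565081 = 47·267342 + 7
53: 12565081 = 53·237077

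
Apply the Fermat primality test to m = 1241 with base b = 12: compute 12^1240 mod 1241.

12^1 ≡ 12 (mod 1241)
12^2 ≡ 12^2 = 144 ≡ 144 (mod 1241)
12^4 ≡ 144^2 = 20736 ≡ 880 (mod 1241)
12^8 ≡ 880^2 = 774400 ≡ 16 (mod 1241)
12^16 ≡ 16^2 = 256 ≡ 256 (mod 1241)
12^32 ≡ 256^2 = 65536 ≡ 1004 (mod 1241)
12^64 ≡ 1004^2 = 1008016 ≡ 324 (mod 1241)
12^128 ≡ 324^2 = 104976 ≡ 732 (mod 1241)
12^256 ≡ 732^2 = 535824 ≡ 953 (mod 1241)
12^512 ≡ 953^2 = 908209 ≡ 1038 (mod 1241)
12^1024 ≡ 1038^2 = 1077444 ≡ 256 (mod 1241)
1240 = 1024 + 128 + 64 + 16 + 8 in binary powers of 2.
So 12^1240 ≡ 256 · 732 · 324 · 256 · 16 ≡ 475 (mod 1241).
Since 475 ≠ 1, base 12 is a Fermat witness: 1241 is composite.

475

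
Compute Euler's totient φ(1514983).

Factor: 1514983 = 79 · 127 · 151.
φ(1514983) = (79−1) · (127−1) · (151−1) = 78 · 126 · 150 = 1474200.

1474200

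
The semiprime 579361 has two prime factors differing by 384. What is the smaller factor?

593

Since p = q + 384, we have 579361 = q(q + 384), so q² + 384q − 579361 = 0.
Discriminant: 384² + 4·579361 = 147456 + 2317444 = 2464900; √2464900 = 1570.
q = (−384 + 1570)/2 = 593, and p = q + 384 = 977.
Check: 593 · 977 = 579361.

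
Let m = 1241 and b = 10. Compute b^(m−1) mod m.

220

10^1 ≡ 10 (mod 1241)
10^2 ≡ 10^2 = 100 ≡ 100 (mod 1241)
10^4 ≡ 100^2 = 10000 ≡ 72 (mod 1241)
10^8 ≡ 72^2 = 5184 ≡ 220 (mod 1241)
10^16 ≡ 220^2 = 48400 ≡ 1 (mod 1241)
10^32 ≡ 1^2 = 1 ≡ 1 (mod 1241)
10^64 ≡ 1^2 = 1 ≡ 1 (mod 1241)
10^128 ≡ 1^2 = 1 ≡ 1 (mod 1241)
10^256 ≡ 1^2 = 1 ≡ 1 (mod 1241)
10^512 ≡ 1^2 = 1 ≡ 1 (mod 1241)
10^1024 ≡ 1^2 = 1 ≡ 1 (mod 1241)
1240 = 1024 + 128 + 64 + 16 + 8 in binary powers of 2.
So 10^1240 ≡ 1 · 1 · 1 · 1 · 220 ≡ 220 (mod 1241).
Since 220 ≠ 1, base 10 is a Fermat witness: 1241 is composite.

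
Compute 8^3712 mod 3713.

8^1 ≡ 8 (mod 3713)
8^2 ≡ 8^2 = 64 ≡ 64 (mod 3713)
8^4 ≡ 64^2 = 4096 ≡ 383 (mod 3713)
8^8 ≡ 383^2 = 146689 ≡ 1882 (mod 3713)
8^16 ≡ 1882^2 = 3541924 ≡ 3435 (mod 3713)
8^32 ≡ 3435^2 = 11799225 ≡ 3024 (mod 3713)
8^64 ≡ 3024^2 = 9144576 ≡ 3170 (mod 3713)
8^128 ≡ 3170^2 = 10048900 ≡ 1522 (mod 3713)
8^256 ≡ 1522^2 = 2316484 ≡ 3285 (mod 3713)
8^512 ≡ 3285^2 = 10791225 ≡ 1247 (mod 3713)
8^1024 ≡ 1247^2 = 1555009 ≡ 2975 (mod 3713)
8^2048 ≡ 2975^2 = 8850625 ≡ 2546 (mod 3713)
3712 = 2048 + 1024 + 512 + 128 in binary powers of 2.
So 8^3712 ≡ 2546 · 2975 · 1247 · 1522 ≡ 3494 (mod 3713).
Since 3494 ≠ 1, base 8 is a Fermat witness: 3713 is composite.

3494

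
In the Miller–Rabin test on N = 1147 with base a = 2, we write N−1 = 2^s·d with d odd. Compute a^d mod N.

1124

1147 − 1 = 1146 = 2^1 · 573, so d = 573.
2^1 ≡ 2 (mod 1147)
2^2 ≡ 2^2 = 4 ≡ 4 (mod 1147)
2^4 ≡ 4^2 = 16 ≡ 16 (mod 1147)
2^8 ≡ 16^2 = 256 ≡ 256 (mod 1147)
2^16 ≡ 256^2 = 65536 ≡ 157 (mod 1147)
2^32 ≡ 157^2 = 24649 ≡ 562 (mod 1147)
2^64 ≡ 562^2 = 315844 ≡ 419 (mod 1147)
2^128 ≡ 419^2 = 175561 ≡ 70 (mod 1147)
2^256 ≡ 70^2 = 4900 ≡ 312 (mod 1147)
2^512 ≡ 312^2 = 97344 ≡ 996 (mod 1147)
573 = 512 + 32 + 16 + 8 + 4 + 1 in binary powers of 2.
So 2^573 ≡ 996 · 562 · 157 · 256 · 16 · 2 ≡ 1124 (mod 1147).
Squaring chain: 1124; never reaches −1, so base 2 is a Miller–Rabin witness that 1147 is composite.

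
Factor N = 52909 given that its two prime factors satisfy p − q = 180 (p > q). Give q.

Since p = q + 180, we have 52909 = q(q + 180), so q² + 180q − 52909 = 0.
Discriminant: 180² + 4·52909 = 32400 + 211636 = 244036; √244036 = 494.
q = (−180 + 494)/2 = 157, and p = q + 180 = 337.
Check: 157 · 337 = 52909.

157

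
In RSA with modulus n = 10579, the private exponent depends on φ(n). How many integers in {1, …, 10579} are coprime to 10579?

10360

Factor: 10579 = 71 · 149.
φ(10579) = (71−1) · (149−1) = 70 · 148 = 10360.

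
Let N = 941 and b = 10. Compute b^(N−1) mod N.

10^1 ≡ 10 (mod 941)
10^2 ≡ 10^2 = 100 ≡ 100 (mod 941)
10^4 ≡ 100^2 = 10000 ≡ 590 (mod 941)
10^8 ≡ 590^2 = 348100 ≡ 871 (mod 941)
10^16 ≡ 871^2 = 758641 ≡ 195 (mod 941)
10^32 ≡ 195^2 = 38025 ≡ 385 (mod 941)
10^64 ≡ 385^2 = 148225 ≡ 488 (mod 941)
10^128 ≡ 488^2 = 238144 ≡ 71 (mod 941)
10^256 ≡ 71^2 = 5041 ≡ 336 (mod 941)
10^512 ≡ 336^2 = 112896 ≡ 917 (mod 941)
940 = 512 + 256 + 128 + 32 + 8 + 4 in binary powers of 2.
So 10^940 ≡ 917 · 336 · 71 · 385 · 871 · 590 ≡ 1 (mod 941).
Since the result is 1, base 10 gives no evidence that 941 is composite.

1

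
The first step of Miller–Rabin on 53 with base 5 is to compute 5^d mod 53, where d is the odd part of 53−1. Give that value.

23

53 − 1 = 52 = 2^2 · 13, so d = 13.
5^1 ≡ 5 (mod 53)
5^2 ≡ 5^2 = 25 ≡ 25 (mod 53)
5^4 ≡ 25^2 = 625 ≡ 42 (mod 53)
5^8 ≡ 42^2 = 1764 ≡ 15 (mod 53)
13 = 8 + 4 + 1 in binary powers of 2.
So 5^13 ≡ 15 · 42 · 5 ≡ 23 (mod 53).
Squaring chain: 23 → 52; reaches −1, so base 5 does not prove 53 composite.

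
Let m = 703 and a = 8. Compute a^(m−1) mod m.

628

8^1 ≡ 8 (mod 703)
8^2 ≡ 8^2 = 64 ≡ 64 (mod 703)
8^4 ≡ 64^2 = 4096 ≡ 581 (mod 703)
8^8 ≡ 581^2 = 337561 ≡ 121 (mod 703)
8^16 ≡ 121^2 = 14641 ≡ 581 (mod 703)
8^32 ≡ 581^2 = 337561 ≡ 121 (mod 703)
8^64 ≡ 121^2 = 14641 ≡ 581 (mod 703)
8^128 ≡ 581^2 = 337561 ≡ 121 (mod 703)
8^256 ≡ 121^2 = 14641 ≡ 581 (mod 703)
8^512 ≡ 581^2 = 337561 ≡ 121 (mod 703)
702 = 512 + 128 + 32 + 16 + 8 + 4 + 2 in binary powers of 2.
So 8^702 ≡ 121 · 121 · 121 · 581 · 121 · 581 · 64 ≡ 628 (mod 703).
Since 628 ≠ 1, base 8 is a Fermat witness: 703 is composite.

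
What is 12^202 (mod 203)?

12^1 ≡ 12 (mod 203)
12^2 ≡ 12^2 = 144 ≡ 144 (mod 203)
12^4 ≡ 144^2 = 20736 ≡ 30 (mod 203)
12^8 ≡ 30^2 = 900 ≡ 88 (mod 203)
12^16 ≡ 88^2 = 7744 ≡ 30 (mod 203)
12^32 ≡ 30^2 = 900 ≡ 88 (mod 203)
12^64 ≡ 88^2 = 7744 ≡ 30 (mod 203)
12^128 ≡ 30^2 = 900 ≡ 88 (mod 203)
202 = 128 + 64 + 8 + 2 in binary powers of 2.
So 12^202 ≡ 88 · 30 · 88 · 144 ≡ 86 (mod 203).
Since 86 ≠ 1, base 12 is a Fermat witness: 203 is composite.

86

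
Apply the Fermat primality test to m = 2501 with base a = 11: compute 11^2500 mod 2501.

245

11^1 ≡ 11 (mod 2501)
11^2 ≡ 11^2 = 121 ≡ 121 (mod 2501)
11^4 ≡ 121^2 = 14641 ≡ 2136 (mod 2501)
11^8 ≡ 2136^2 = 4562496 ≡ 672 (mod 2501)
11^16 ≡ 672^2 = 451584 ≡ 1404 (mod 2501)
11^32 ≡ 1404^2 = 1971216 ≡ 428 (mod 2501)
11^64 ≡ 428^2 = 183184 ≡ 611 (mod 2501)
11^128 ≡ 611^2 = 373321 ≡ 672 (mod 2501)
11^256 ≡ 672^2 = 451584 ≡ 1404 (mod 2501)
11^512 ≡ 1404^2 = 1971216 ≡ 428 (mod 2501)
11^1024 ≡ 428^2 = 183184 ≡ 611 (mod 2501)
11^2048 ≡ 611^2 = 373321 ≡ 672 (mod 2501)
2500 = 2048 + 256 + 128 + 64 + 4 in binary powers of 2.
So 11^2500 ≡ 672 · 1404 · 672 · 611 · 2136 ≡ 245 (mod 2501).
Since 245 ≠ 1, base 11 is a Fermat witness: 2501 is composite.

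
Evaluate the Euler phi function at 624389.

599040

Factor: 624389 = 41 · 97 · 157.
φ(624389) = (41−1) · (97−1) · (157−1) = 40 · 96 · 156 = 599040.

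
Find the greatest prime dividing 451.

41

451 = 11 · 41
41 is prime.
So 451 = 11 · 41; the largest prime factor is 41.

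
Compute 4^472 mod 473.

236

4^1 ≡ 4 (mod 473)
4^2 ≡ 4^2 = 16 ≡ 16 (mod 473)
4^4 ≡ 16^2 = 256 ≡ 256 (mod 473)
4^8 ≡ 256^2 = 65536 ≡ 262 (mod 473)
4^16 ≡ 262^2 = 68644 ≡ 59 (mod 473)
4^32 ≡ 59^2 = 3481 ≡ 170 (mod 473)
4^64 ≡ 170^2 = 28900 ≡ 47 (mod 473)
4^128 ≡ 47^2 = 2209 ≡ 317 (mod 473)
4^256 ≡ 317^2 = 100489 ≡ 213 (mod 473)
472 = 256 + 128 + 64 + 16 + 8 in binary powers of 2.
So 4^472 ≡ 213 · 317 · 47 · 59 · 262 ≡ 236 (mod 473).
Since 236 ≠ 1, base 4 is a Fermat witness: 473 is composite.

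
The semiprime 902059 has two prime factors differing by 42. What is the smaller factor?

929

Since p = q + 42, we have 902059 = q(q + 42), so q² + 42q − 902059 = 0.
Discriminant: 42² + 4·902059 = 1764 + 3608236 = 3610000; √3610000 = 1900.
q = (−42 + 1900)/2 = 929, and p = q + 42 = 971.
Check: 929 · 971 = 902059.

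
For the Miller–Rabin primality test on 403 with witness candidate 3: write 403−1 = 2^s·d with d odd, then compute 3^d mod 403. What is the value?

170

403 − 1 = 402 = 2^1 · 201, so d = 201.
3^1 ≡ 3 (mod 403)
3^2 ≡ 3^2 = 9 ≡ 9 (mod 403)
3^4 ≡ 9^2 = 81 ≡ 81 (mod 403)
3^8 ≡ 81^2 = 6561 ≡ 113 (mod 403)
3^16 ≡ 113^2 = 12769 ≡ 276 (mod 403)
3^32 ≡ 276^2 = 76176 ≡ 9 (mod 403)
3^64 ≡ 9^2 = 81 ≡ 81 (mod 403)
3^128 ≡ 81^2 = 6561 ≡ 113 (mod 403)
201 = 128 + 64 + 8 + 1 in binary powers of 2.
So 3^201 ≡ 113 · 81 · 113 · 3 ≡ 170 (mod 403).
Squaring chain: 170; never reaches −1, so base 3 is a Miller–Rabin witness that 403 is composite.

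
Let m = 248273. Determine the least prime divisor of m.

19

248273 is odd.
Digit sum 26, not divisible by 3.
Ends in 3: not divisible by 5.
7: 248273 = 7·35467 + 4
11: 248273 = 11·22570 + 3
13: 248273 = 13·19097 + 12
17: 248273 = 17·14604 + 5
19: 248273 = 19·13067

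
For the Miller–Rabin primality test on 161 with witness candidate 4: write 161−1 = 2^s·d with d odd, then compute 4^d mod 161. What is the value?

161 − 1 = 160 = 2^5 · 5, so d = 5.
4^1 ≡ 4 (mod 161)
4^2 ≡ 4^2 = 16 ≡ 16 (mod 161)
4^4 ≡ 16^2 = 256 ≡ 95 (mod 161)
5 = 4 + 1 in binary powers of 2.
So 4^5 ≡ 95 · 4 ≡ 58 (mod 161).
Squaring chain: 58 → 144 → 128 → 123 → 156; never reaches −1, so base 4 is a Miller–Rabin witness that 161 is composite.

58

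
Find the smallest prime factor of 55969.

55969 is odd.
Digit sum 34, not divisible by 3.
Ends in 9: not divisible by 5.
7: 55969 = 7·7995 + 4
11: 55969 = 11·5088 + 1
13: 55969 = 13·4305 + 4
17: 55969 = 17·3292 + 5
19: 55969 = 19·2945 + 14
23: 55969 = 23·2433 + 10
29: 55969 = 29·1929 + 28
31: 55969 = 31·1805 + 14
37: 55969 = 37·1512 + 25
41: 55969 = 41·1365 + 4
43: 55969 = 43·1301 + 26
47: 55969 = 47·1190 + 39
53: 55969 = 53·1056 + 1
59: 55969 = 59·948 + 37
61: 55969 = 61·917 + 32
67: 55969 = 67·835 + 24
71: 55969 = 71·788 + 21
73: 55969 = 73·766 + 51
79: 55969 = 79·708 + 37
83: 55969 = 83·674 + 27
89: 55969 = 89·628 + 77
97: 55969 = 97·577

97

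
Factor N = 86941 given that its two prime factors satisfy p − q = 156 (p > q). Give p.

383

Since p = q + 156, we have 86941 = q(q + 156), so q² + 156q − 86941 = 0.
Discriminant: 156² + 4·86941 = 24336 + 347764 = 372100; √372100 = 610.
q = (−156 + 610)/2 = 227, and p = q + 156 = 383.
Check: 227 · 383 = 86941.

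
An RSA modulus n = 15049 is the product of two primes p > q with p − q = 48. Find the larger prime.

Since p = q + 48, we have 15049 = q(q + 48), so q² + 48q − 15049 = 0.
Discriminant: 48² + 4·15049 = 2304 + 60196 = 62500; √62500 = 250.
q = (−48 + 250)/2 = 101, and p = q + 48 = 149.
Check: 101 · 149 = 15049.

149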